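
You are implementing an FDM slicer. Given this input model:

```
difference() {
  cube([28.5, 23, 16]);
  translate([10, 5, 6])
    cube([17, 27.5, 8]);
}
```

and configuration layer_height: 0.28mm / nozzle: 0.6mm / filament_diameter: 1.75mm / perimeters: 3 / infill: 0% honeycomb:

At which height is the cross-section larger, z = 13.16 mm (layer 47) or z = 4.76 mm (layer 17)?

layer 17 (z = 4.76 mm)

Layer 47 (z = 13.16): the 28.5×23 cube contributes its full rectangle (area 655.50 mm²); the cube at (10, 5) (footprint 17×27.5) is included at this height (area 467.50 mm²); Taking the first minus the rest: starting from the 28.5×23 cube (655.50 mm²), the 17×27.5 cube at (10, 5) partially overlaps it — only the 306.00 mm² overlap (of its 467.50 mm²) is removed, clipping the outline — area = 349.50 mm². So its area = 349.50 mm². Layer 17 (z = 4.76): the cube (footprint 28.5×23) is included at this height (area 655.50 mm²); the cube at (10, 5) is not intersected at this z (z outside [6, 14]); Subtracting the remaining from the first: none of the subtracted shapes is present at this height, so the 28.5×23 cube is unchanged — area = 655.50 mm². So its area = 655.50 mm². Layer 17 is larger (655.50 vs 349.50 mm²).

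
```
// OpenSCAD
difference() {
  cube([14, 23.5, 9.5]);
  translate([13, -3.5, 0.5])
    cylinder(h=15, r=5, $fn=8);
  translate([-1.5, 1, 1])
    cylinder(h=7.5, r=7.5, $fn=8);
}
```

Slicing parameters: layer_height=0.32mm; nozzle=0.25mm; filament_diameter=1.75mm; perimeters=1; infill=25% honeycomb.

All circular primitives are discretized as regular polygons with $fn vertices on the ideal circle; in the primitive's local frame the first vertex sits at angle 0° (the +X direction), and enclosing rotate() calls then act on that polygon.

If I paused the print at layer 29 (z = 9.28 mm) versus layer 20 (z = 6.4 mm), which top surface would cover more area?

Layer 29 (z = 9.28): the cube (footprint 14×23.5) is included at this height (area 329.00 mm²); the r=5 cylinder at (13, -3.5) contributes a regular 8-gon of circumradius 5 (area = (8/2)·5.000²·sin(360°/8) = 70.71 mm²); the cylinder at (-1.5, 1) does not reach this height (z outside [1, 8.5]); After the difference (first − rest): starting from the 14×23.5 cube (329.00 mm²), the r=5 cylinder at (13, -3.5) partially overlaps it — only the 4.01 mm² overlap (of its 70.71 mm²) is removed, clipping the outline — area = 324.99 mm². So its area = 324.99 mm². Layer 20 (z = 6.4): the 14×23.5 cube contributes its full rectangle (area 329.00 mm²); the cylinder at (13, -3.5): section is a regular 8-gon, circumradius r=5 (area = (8/2)·5.000²·sin(360°/8) = 70.71 mm²); the r=7.5 cylinder at (-1.5, 1) gives a regular 8-gon of circumradius 7.5 (constant along its height) (area = (8/2)·7.500²·sin(360°/8) = 159.10 mm²); Taking the first minus the rest: starting from the 14×23.5 cube (329.00 mm²), the r=5 cylinder at (13, -3.5) partially overlaps it — only the 4.01 mm² overlap (of its 70.71 mm²) is removed, clipping the outline; the r=7.5 cylinder at (-1.5, 1) partially overlaps it — only the 34.78 mm² overlap (of its 159.10 mm²) is removed, clipping the outline — area = 290.21 mm². So its area = 290.21 mm². Layer 29 is larger (324.99 vs 290.21 mm²).

layer 29 (z = 9.28 mm)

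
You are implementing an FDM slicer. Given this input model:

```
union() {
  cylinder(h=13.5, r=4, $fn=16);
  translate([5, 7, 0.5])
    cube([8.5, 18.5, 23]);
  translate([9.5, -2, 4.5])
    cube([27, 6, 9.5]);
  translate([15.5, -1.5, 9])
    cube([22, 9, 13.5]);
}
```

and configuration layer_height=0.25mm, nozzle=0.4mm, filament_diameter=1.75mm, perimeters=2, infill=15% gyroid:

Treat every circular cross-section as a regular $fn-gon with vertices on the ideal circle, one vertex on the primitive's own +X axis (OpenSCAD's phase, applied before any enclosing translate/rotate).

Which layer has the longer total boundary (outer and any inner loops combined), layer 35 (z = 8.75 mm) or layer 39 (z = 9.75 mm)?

Layer 35 (z = 8.75): the r=4 cylinder gives a regular 16-gon of circumradius 4 (constant along its height) (perimeter = 2·16·4.000·sin(180°/16) = 24.97 mm); the cube at (5, 7) (footprint 8.5×18.5) is included at this height (perimeter 54.00 mm); the cube at (9.5, -2) is present — its section is the full 27×6 rectangle (perimeter 66.00 mm); the cube at (15.5, -1.5) is not intersected at this z (z outside [9, 22.5]); Merging all regions: the 3 present regions are separate (no shared area or edge), so areas and boundary lengths simply add and each stays a separate island — boundary = 144.97 mm. So its perimeter = 144.97 mm. Layer 39 (z = 9.75): the cylinder: section is a regular 16-gon, circumradius r=4 (perimeter = 2·16·4.000·sin(180°/16) = 24.97 mm); the cube at (5, 7) is present — its section is the full 8.5×18.5 rectangle (perimeter 54.00 mm); the 27×6 cube at (9.5, -2) contributes its full rectangle (perimeter 66.00 mm); the cube at (15.5, -1.5) (footprint 22×9) is included at this height (perimeter 62.00 mm); Merging all regions: the regions partially overlap (shared area 115.50 mm²), so the edge portions inside another operand are dropped and the merged outline is re-measured after clipping — boundary = 153.97 mm. So its perimeter = 153.97 mm. Layer 39 is larger (153.97 vs 144.97 mm).

layer 39 (z = 9.75 mm)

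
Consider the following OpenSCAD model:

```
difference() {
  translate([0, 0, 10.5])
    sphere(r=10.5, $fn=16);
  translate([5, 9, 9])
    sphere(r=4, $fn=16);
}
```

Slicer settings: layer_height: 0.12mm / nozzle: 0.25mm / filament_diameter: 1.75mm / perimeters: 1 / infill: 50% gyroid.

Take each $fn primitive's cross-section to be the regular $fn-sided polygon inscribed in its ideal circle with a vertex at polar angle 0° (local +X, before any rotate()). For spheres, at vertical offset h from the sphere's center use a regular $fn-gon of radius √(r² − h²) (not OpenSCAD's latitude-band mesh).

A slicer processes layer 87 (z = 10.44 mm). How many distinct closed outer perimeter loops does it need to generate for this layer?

At z = 10.44 mm: the r=10.5 sphere contributes a regular 16-gon of circumradius √(10.5²−0.06²) = 10.500; the r=4 sphere at (5, 9) slices to a regular 16-gon of circumradius 3.732 (√(r²−h²) with h=1.44 from center); Taking the first minus the rest: starting from the r=10.5 sphere, the r=4 sphere at (5, 9) partially overlaps it — only the 20.23 mm² overlap (of its 42.64 mm²) is removed, clipping the outline — 1 connected region. The result has 1 disconnected region.

1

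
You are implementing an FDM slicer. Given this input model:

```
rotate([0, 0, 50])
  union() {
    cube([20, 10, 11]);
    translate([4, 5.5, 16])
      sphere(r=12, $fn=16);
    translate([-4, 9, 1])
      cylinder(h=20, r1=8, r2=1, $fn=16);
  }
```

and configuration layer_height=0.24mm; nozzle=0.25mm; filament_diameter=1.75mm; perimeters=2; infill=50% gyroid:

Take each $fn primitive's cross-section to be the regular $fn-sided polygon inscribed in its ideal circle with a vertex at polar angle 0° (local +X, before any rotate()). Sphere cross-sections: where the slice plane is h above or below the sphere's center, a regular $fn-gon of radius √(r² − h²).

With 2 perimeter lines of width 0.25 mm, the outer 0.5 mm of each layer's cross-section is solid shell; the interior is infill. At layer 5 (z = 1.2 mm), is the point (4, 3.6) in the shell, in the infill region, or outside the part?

At z = 1.2 mm: the cube is present — its section is the full 20×10 rectangle; the sphere at (4, 5.5) is absent (|z−center|=14.800 > r=12); the cone at (-4, 9) (r1=8→r2=1) has section circumradius 7.930 here — a regular 16-gon; Taking the union: the regions partially overlap (shared area 22.05 mm²), so overlapping operands fuse into one piece — 1 connected region; (rotated 50° about Z; rotation is an isometry so areas/perimeters/island counts are preserved). Overall, the cross-section is a single solid region. Undo the 50° rotation: the query point maps to (5.329, -0.750) in the un-rotated model frame. The nearest boundary edge runs (20.00, 0.00)→(0.00, 0.00); distance from the point to it = 0.75 mm. The point is not inside any of the regions above, so it lies outside the cross-section (0.75 mm from the nearest boundary).

outside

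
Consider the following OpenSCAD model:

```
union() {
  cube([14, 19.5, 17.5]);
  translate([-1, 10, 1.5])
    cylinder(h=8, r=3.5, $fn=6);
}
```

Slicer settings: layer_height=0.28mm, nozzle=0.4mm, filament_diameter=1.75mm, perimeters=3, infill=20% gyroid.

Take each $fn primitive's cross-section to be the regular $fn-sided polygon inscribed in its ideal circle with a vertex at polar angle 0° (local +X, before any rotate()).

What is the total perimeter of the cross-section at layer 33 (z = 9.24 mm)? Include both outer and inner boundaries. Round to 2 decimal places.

73.44 mm

At z = 9.24 mm: the cube is present — its section is the full 14×19.5 rectangle (perimeter 67.00 mm); the r=3.5 cylinder at (-1, 10) contributes a regular 6-gon of circumradius 3.5 (perimeter = 2·6·3.500·sin(180°/6) = 21.00 mm); Combining (union): the regions partially overlap (shared area 9.85 mm²), so the edge portions inside another operand are dropped and the merged outline is re-measured after clipping — boundary = 73.44 mm. Overall, the cross-section is a single solid region. Total boundary length (outer) = 73.44 mm.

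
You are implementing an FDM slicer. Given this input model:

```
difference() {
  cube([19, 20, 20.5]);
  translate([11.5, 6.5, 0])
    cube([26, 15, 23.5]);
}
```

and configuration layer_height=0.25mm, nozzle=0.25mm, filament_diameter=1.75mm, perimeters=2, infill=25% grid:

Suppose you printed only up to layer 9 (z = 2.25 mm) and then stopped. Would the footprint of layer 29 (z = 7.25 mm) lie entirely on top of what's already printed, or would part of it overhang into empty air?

Compare the two slices. At z = 2.25: the 19×20 cube contributes its full rectangle (area 380.00 mm²); the 26×15 cube at (11.5, 6.5) contributes its full rectangle (area 390.00 mm²); Taking the first minus the rest: starting from the 19×20 cube (380.00 mm²), the 26×15 cube at (11.5, 6.5) partially overlaps it — only the 101.25 mm² overlap (of its 390.00 mm²) is removed, clipping the outline — area = 278.75 mm². At z = 7.25: the cube (footprint 19×20) is included at this height (area 380.00 mm²); the cube at (11.5, 6.5) is present — its section is the full 26×15 rectangle (area 390.00 mm²); After the difference (first − rest): starting from the 19×20 cube (380.00 mm²), the 26×15 cube at (11.5, 6.5) partially overlaps it — only the 101.25 mm² overlap (of its 390.00 mm²) is removed, clipping the outline — area = 278.75 mm². Checking containment: the cross-section at z = 7.25 is a subset of the cross-section at z = 2.25.

entirely on top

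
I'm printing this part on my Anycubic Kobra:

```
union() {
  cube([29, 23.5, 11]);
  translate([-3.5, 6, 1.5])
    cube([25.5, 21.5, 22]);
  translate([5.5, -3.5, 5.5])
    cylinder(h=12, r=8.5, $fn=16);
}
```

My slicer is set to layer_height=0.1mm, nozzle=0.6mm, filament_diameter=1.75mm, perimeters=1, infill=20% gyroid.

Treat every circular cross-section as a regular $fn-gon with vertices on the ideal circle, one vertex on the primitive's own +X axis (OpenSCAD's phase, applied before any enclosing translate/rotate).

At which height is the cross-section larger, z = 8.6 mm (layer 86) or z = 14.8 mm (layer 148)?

layer 86 (z = 8.6 mm)

Layer 86 (z = 8.6): the cube is present — its section is the full 29×23.5 rectangle (area 681.50 mm²); the 25.5×21.5 cube at (-3.5, 6) contributes its full rectangle (area 548.25 mm²); the r=8.5 cylinder at (5.5, -3.5) gives a regular 16-gon of circumradius 8.5 (constant along its height) (area = (16/2)·8.500²·sin(360°/16) = 221.19 mm²); Taking the union: the regions partially overlap — summed areas 1450.94 mm² minus the doubly-counted overlap 435.09 mm² gives 1015.85 mm² — area = 1015.85 mm². So its area = 1015.85 mm². Layer 148 (z = 14.8): the cube is not intersected at this z (z outside [0, 11]); the cube at (-3.5, 6) is present — its section is the full 25.5×21.5 rectangle (area 548.25 mm²); the r=8.5 cylinder at (5.5, -3.5) contributes a regular 16-gon of circumradius 8.5 (area = (16/2)·8.500²·sin(360°/16) = 221.19 mm²); Taking the union: the 2 present regions are separate (no shared area or edge), so areas and boundary lengths simply add and each stays a separate island — area = 769.44 mm². So its area = 769.44 mm². Layer 86 is larger (1015.85 vs 769.44 mm²).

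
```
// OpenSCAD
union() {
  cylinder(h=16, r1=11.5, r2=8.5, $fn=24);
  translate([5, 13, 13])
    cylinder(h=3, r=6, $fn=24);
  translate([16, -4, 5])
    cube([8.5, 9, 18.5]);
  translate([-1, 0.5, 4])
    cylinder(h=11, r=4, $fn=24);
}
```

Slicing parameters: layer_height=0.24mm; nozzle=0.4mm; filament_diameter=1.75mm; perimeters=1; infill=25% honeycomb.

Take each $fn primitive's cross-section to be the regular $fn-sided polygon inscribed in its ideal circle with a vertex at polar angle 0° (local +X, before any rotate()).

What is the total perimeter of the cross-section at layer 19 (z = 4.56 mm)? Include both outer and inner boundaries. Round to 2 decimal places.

66.69 mm

At z = 4.56 mm: the cone contributes a regular 24-gon of circumradius 10.645 (interpolated between r1=11.5 and r2=8.5 at t=0.285) (perimeter = 2·24·10.645·sin(180°/24) = 66.69 mm); the cylinder at (5, 13) is absent (z outside [13, 16]); the cube at (16, -4) is absent (z outside [5, 23.5]); the r=4 cylinder at (-1, 0.5) gives a regular 24-gon of circumradius 4 (constant along its height) (perimeter = 2·24·4.000·sin(180°/24) = 25.06 mm); Combining (union): the r=4 cylinder at (-1, 0.5) lies entirely inside the cone, so the union is just the cone — boundary = 66.69 mm. Overall, the cross-section is a single solid region. Total boundary length (outer) = 66.69 mm.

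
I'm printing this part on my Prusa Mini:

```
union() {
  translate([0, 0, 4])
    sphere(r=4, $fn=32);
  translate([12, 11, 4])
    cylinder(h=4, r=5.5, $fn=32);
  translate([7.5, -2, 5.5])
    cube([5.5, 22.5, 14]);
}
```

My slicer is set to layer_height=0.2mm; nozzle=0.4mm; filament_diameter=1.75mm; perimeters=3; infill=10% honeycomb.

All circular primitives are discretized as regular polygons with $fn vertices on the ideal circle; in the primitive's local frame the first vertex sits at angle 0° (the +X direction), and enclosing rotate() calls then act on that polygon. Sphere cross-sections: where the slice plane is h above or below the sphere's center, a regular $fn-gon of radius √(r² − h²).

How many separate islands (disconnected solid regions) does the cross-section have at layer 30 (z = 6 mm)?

At z = 6 mm: the sphere: section is a regular 32-gon, circumradius = √(r²−h²) = √(4²−2²) = 3.464; the r=5.5 cylinder at (12, 11) gives a regular 32-gon of circumradius 5.5 (constant along its height); the 5.5×22.5 cube at (7.5, -2) contributes its full rectangle; Taking the union: the regions partially overlap (shared area 53.93 mm²), so overlapping operands fuse into one piece — 2 connected regions. Overall, the cross-section has 2 separate islands. Island count = 2.

2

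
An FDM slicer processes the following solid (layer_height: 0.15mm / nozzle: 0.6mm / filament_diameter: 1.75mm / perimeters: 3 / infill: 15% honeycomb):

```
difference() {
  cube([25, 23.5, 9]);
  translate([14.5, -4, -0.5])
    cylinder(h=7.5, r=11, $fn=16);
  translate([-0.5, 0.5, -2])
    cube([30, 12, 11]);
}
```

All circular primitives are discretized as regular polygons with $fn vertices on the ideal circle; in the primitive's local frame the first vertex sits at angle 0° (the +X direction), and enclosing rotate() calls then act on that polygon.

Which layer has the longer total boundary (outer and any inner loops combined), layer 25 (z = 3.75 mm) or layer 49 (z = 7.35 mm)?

layer 49 (z = 7.35 mm)

Layer 25 (z = 3.75): the 25×23.5 cube contributes its full rectangle (perimeter 97.00 mm); the r=11 cylinder at (14.5, -4) contributes a regular 16-gon of circumradius 11 (perimeter = 2·16·11.000·sin(180°/16) = 68.67 mm); the 30×12 cube at (-0.5, 0.5) contributes its full rectangle (perimeter 84.00 mm); After the difference (first − rest): starting from the 25×23.5 cube, the r=11 cylinder at (14.5, -4) partially overlaps it — only the 100.40 mm² overlap (of its 370.44 mm²) is removed, clipping the outline; the 30×12 cube at (-0.5, 0.5) partially overlaps it — only the 209.71 mm² overlap (of its 360.00 mm²) is removed, clipping the outline — boundary = 83.78 mm. So its perimeter = 83.78 mm. Layer 49 (z = 7.35): the cube is present — its section is the full 25×23.5 rectangle (perimeter 97.00 mm); the cylinder at (14.5, -4) is not intersected at this z (z outside [-0.5, 7]); the cube at (-0.5, 0.5) is present — its section is the full 30×12 rectangle (perimeter 84.00 mm); After the difference (first − rest): starting from the 25×23.5 cube, the 30×12 cube at (-0.5, 0.5) partially overlaps it — only the 300.00 mm² overlap (of its 360.00 mm²) is removed, clipping the outline — boundary = 123.00 mm. So its perimeter = 123.00 mm. Layer 49 is larger (123.00 vs 83.78 mm).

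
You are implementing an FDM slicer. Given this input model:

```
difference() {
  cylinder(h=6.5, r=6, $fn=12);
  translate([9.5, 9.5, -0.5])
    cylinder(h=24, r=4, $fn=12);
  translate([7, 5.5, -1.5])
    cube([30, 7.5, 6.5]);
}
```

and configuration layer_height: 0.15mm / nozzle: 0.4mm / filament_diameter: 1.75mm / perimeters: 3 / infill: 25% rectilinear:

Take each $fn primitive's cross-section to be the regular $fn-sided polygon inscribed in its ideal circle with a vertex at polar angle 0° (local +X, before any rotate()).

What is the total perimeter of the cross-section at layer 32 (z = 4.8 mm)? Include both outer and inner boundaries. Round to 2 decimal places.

37.27 mm

At z = 4.8 mm: the r=6 cylinder contributes a regular 12-gon of circumradius 6 (perimeter = 2·12·6.000·sin(180°/12) = 37.27 mm); the cylinder at (9.5, 9.5): section is a regular 12-gon, circumradius r=4 (perimeter = 2·12·4.000·sin(180°/12) = 24.85 mm); the 30×7.5 cube at (7, 5.5) contributes its full rectangle (perimeter 75.00 mm); After the difference (first − rest): starting from the r=6 cylinder, the r=4 cylinder at (9.5, 9.5) misses the remaining region (no effect); the 30×7.5 cube at (7, 5.5) misses the remaining region (no effect) — boundary = 37.27 mm. Overall, the cross-section is a single solid region. Total boundary length (outer) = 37.27 mm.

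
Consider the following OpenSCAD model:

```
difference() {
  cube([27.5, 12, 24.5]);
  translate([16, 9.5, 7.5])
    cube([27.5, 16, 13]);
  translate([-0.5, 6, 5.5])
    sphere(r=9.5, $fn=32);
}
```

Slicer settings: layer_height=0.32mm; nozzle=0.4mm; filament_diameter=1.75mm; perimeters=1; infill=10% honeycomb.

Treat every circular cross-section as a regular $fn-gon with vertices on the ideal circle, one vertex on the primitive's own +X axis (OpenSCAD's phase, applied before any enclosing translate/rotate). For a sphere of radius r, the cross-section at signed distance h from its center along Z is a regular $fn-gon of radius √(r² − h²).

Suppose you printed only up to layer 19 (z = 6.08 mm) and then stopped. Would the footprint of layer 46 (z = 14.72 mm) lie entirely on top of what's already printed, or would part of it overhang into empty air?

Compare the two slices. At z = 6.08: the cube is present — its section is the full 27.5×12 rectangle (area 330.00 mm²); the cube at (16, 9.5) is absent (z outside [7.5, 20.5]); the sphere at (-0.5, 6): section is a regular 32-gon, circumradius = √(r²−h²) = √(9.5²−0.58²) = 9.482 (area = (32/2)·9.482²·sin(360°/32) = 280.66 mm²); After the difference (first − rest): starting from the 27.5×12 cube (330.00 mm²), the r=9.5 sphere at (-0.5, 6) partially overlaps it — only the 99.26 mm² overlap (of its 280.66 mm²) is removed, clipping the outline — area = 230.74 mm². At z = 14.72: the 27.5×12 cube contributes its full rectangle (area 330.00 mm²); the cube at (16, 9.5) (footprint 27.5×16) is included at this height (area 440.00 mm²); the sphere at (-0.5, 6): section is a regular 32-gon, circumradius = √(r²−h²) = √(9.5²−9.22²) = 2.289 (area = (32/2)·2.289²·sin(360°/32) = 16.36 mm²); After the difference (first − rest): starting from the 27.5×12 cube (330.00 mm²), the 27.5×16 cube at (16, 9.5) partially overlaps it — only the 28.75 mm² overlap (of its 440.00 mm²) is removed, clipping the outline; the r=9.5 sphere at (-0.5, 6) partially overlaps it — only the 5.92 mm² overlap (of its 16.36 mm²) is removed, clipping the outline — area = 295.33 mm². Checking containment: at z = 14.72 the cross-section extends beyond the z = 6.08 cross-section by about 93.34 mm².

part overhangs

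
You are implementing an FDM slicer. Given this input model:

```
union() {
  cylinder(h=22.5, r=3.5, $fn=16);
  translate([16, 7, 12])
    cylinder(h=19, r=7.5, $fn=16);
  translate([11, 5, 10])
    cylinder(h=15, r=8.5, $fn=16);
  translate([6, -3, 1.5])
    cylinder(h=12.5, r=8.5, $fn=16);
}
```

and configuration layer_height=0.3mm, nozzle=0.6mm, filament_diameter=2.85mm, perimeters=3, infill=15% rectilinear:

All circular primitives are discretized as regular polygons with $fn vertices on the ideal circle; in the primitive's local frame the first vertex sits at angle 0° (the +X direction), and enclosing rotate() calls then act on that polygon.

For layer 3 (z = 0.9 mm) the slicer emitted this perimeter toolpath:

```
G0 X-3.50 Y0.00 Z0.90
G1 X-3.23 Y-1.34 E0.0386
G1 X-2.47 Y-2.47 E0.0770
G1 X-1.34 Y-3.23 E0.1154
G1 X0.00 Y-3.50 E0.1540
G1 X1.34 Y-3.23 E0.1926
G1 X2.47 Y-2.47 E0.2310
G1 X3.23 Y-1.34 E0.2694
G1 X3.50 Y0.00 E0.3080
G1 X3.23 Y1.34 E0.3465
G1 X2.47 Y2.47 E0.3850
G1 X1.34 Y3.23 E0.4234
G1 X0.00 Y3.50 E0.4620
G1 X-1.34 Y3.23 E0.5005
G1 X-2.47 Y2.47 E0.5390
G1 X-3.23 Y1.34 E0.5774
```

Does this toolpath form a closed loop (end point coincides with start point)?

no

Start point (G0): (-3.50, 0.00). End point (last G1): the path does not return to the start — open.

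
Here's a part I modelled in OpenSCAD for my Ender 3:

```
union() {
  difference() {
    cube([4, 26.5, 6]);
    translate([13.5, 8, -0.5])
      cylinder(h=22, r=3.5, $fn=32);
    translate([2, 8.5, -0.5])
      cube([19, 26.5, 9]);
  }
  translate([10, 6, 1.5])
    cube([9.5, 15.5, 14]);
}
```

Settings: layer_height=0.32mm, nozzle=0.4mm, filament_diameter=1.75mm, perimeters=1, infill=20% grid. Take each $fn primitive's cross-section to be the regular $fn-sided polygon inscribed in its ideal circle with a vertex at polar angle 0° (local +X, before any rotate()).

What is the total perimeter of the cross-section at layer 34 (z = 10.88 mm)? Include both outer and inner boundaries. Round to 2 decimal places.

At z = 10.88 mm: the cube is not intersected at this z (z outside [0, 6]); the r=3.5 cylinder at (13.5, 8) gives a regular 32-gon of circumradius 3.5 (constant along its height) (perimeter = 2·32·3.500·sin(180°/32) = 21.96 mm); the cube at (2, 8.5) does not reach this height (z outside [-0.5, 8.5]); Subtracting the remaining from the first: the first operand is absent here, so nothing remains; the cube at (10, 6) is present — its section is the full 9.5×15.5 rectangle (perimeter 50.00 mm); Taking the union: only the 9.5×15.5 cube at (10, 6) is present, so the union is just that shape — boundary = 50.00 mm. Overall, the cross-section is a single solid region. Total boundary length (outer) = 50.00 mm.

50.00 mm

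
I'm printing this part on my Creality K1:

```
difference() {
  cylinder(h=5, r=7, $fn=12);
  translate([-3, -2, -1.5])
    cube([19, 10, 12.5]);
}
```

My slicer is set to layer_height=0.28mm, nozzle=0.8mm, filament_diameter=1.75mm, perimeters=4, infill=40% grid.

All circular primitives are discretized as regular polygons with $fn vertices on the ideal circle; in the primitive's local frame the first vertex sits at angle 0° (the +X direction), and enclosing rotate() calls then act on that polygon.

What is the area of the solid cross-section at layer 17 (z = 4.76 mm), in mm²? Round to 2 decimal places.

70.99 mm²

At z = 4.76 mm: the r=7 cylinder gives a regular 12-gon of circumradius 7 (constant along its height) (area = (12/2)·7.000²·sin(360°/12) = 147.00 mm²); the cube at (-3, -2) is present — its section is the full 19×10 rectangle (area 190.00 mm²); Subtracting the remaining from the first: starting from the r=7 cylinder (147.00 mm²), the 19×10 cube at (-3, -2) partially overlaps it — only the 76.01 mm² overlap (of its 190.00 mm²) is removed, clipping the outline — area = 70.99 mm². Overall, the cross-section is a single solid region. Net area = 70.99 mm².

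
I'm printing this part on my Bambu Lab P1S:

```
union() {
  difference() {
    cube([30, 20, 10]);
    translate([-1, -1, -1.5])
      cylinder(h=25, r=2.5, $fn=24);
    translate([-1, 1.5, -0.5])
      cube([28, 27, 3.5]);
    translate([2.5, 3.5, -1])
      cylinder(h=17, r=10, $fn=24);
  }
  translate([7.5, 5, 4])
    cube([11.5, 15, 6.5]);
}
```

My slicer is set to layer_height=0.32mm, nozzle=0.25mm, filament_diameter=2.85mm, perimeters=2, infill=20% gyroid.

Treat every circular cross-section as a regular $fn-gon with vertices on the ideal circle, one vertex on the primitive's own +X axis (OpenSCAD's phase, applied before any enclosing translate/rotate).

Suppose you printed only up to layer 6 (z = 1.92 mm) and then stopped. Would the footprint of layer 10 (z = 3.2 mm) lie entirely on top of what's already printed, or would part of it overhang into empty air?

part overhangs

Compare the two slices. At z = 1.92: the 30×20 cube contributes its full rectangle (area 600.00 mm²); the cylinder at (-1, -1): section is a regular 24-gon, circumradius r=2.5 (area = (24/2)·2.500²·sin(360°/24) = 19.41 mm²); the 28×27 cube at (-1, 1.5) contributes its full rectangle (area 756.00 mm²); the cylinder at (2.5, 3.5): section is a regular 24-gon, circumradius r=10 (area = (24/2)·10.000²·sin(360°/24) = 310.58 mm²); Subtracting the remaining from the first: starting from the 30×20 cube (600.00 mm²), the r=2.5 cylinder at (-1, -1) partially overlaps it — only the 1.02 mm² overlap (of its 19.41 mm²) is removed, clipping the outline; the 28×27 cube at (-1, 1.5) partially overlaps it — only the 499.50 mm² overlap (of its 756.00 mm²) is removed, clipping the outline; the r=10 cylinder at (2.5, 3.5) partially overlaps it — only the 17.07 mm² overlap (of its 310.58 mm²) is removed, clipping the outline — area = 82.41 mm²; the cube at (7.5, 5) does not reach this height (z outside [4, 10.5]); Taking the union: only the result so far is present, so the union is just that shape — area = 82.41 mm². At z = 3.2: the cube (footprint 30×20) is included at this height (area 600.00 mm²); the r=2.5 cylinder at (-1, -1) gives a regular 24-gon of circumradius 2.5 (constant along its height) (area = (24/2)·2.500²·sin(360°/24) = 19.41 mm²); the cube at (-1, 1.5) is absent (z outside [-0.5, 3]); the r=10 cylinder at (2.5, 3.5) gives a regular 24-gon of circumradius 10 (constant along its height) (area = (24/2)·10.000²·sin(360°/24) = 310.58 mm²); After the difference (first − rest): starting from the 30×20 cube (600.00 mm²), the r=2.5 cylinder at (-1, -1) partially overlaps it — only the 1.02 mm² overlap (of its 19.41 mm²) is removed, clipping the outline; the r=10 cylinder at (2.5, 3.5) partially overlaps it — only the 144.04 mm² overlap (of its 310.58 mm²) is removed, clipping the outline — area = 454.94 mm²; the cube at (7.5, 5) does not reach this height (z outside [4, 10.5]); Taking the union: only that combined region is present, so the union is just that shape — area = 454.94 mm². Checking containment: at z = 3.2 the cross-section extends beyond the z = 1.92 cross-section by about 372.53 mm².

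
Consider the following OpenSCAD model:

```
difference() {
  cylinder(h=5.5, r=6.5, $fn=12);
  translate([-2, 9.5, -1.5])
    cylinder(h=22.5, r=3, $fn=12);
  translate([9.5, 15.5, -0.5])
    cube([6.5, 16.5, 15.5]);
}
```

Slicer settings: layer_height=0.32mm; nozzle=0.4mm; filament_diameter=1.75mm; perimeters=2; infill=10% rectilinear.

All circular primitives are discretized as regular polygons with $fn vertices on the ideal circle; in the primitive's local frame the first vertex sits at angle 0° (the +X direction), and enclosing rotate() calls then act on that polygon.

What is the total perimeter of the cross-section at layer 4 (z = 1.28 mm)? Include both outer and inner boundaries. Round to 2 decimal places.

40.38 mm

At z = 1.28 mm: the r=6.5 cylinder contributes a regular 12-gon of circumradius 6.5 (perimeter = 2·12·6.500·sin(180°/12) = 40.38 mm); the cylinder at (-2, 9.5): section is a regular 12-gon, circumradius r=3 (perimeter = 2·12·3.000·sin(180°/12) = 18.63 mm); the cube at (9.5, 15.5) (footprint 6.5×16.5) is included at this height (perimeter 46.00 mm); After the difference (first − rest): starting from the r=6.5 cylinder, the r=3 cylinder at (-2, 9.5) misses the remaining region (no effect); the 6.5×16.5 cube at (9.5, 15.5) misses the remaining region (no effect) — boundary = 40.38 mm. Overall, the cross-section is a single solid region. Total boundary length (outer) = 40.38 mm.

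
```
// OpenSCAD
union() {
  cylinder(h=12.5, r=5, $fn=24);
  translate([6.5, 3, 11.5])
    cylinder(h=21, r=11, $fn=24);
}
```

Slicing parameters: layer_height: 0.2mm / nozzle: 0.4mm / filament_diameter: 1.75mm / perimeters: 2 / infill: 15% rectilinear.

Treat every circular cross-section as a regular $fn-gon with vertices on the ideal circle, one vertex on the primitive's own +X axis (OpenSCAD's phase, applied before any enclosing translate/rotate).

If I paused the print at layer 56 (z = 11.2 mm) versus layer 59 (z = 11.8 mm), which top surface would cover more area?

Layer 56 (z = 11.2): the cylinder: section is a regular 24-gon, circumradius r=5 (area = (24/2)·5.000²·sin(360°/24) = 77.65 mm²); the cylinder at (6.5, 3) is absent (z outside [11.5, 32.5]); Merging all regions: only the r=5 cylinder is present, so the union is just that shape — area = 77.65 mm². So its area = 77.65 mm². Layer 59 (z = 11.8): the r=5 cylinder contributes a regular 24-gon of circumradius 5 (area = (24/2)·5.000²·sin(360°/24) = 77.65 mm²); the cylinder at (6.5, 3): section is a regular 24-gon, circumradius r=11 (area = (24/2)·11.000²·sin(360°/24) = 375.81 mm²); Combining (union): the regions partially overlap — summed areas 453.45 mm² minus the doubly-counted overlap 70.95 mm² gives 382.50 mm² — area = 382.50 mm². So its area = 382.50 mm². Layer 59 is larger (382.50 vs 77.65 mm²).

layer 59 (z = 11.8 mm)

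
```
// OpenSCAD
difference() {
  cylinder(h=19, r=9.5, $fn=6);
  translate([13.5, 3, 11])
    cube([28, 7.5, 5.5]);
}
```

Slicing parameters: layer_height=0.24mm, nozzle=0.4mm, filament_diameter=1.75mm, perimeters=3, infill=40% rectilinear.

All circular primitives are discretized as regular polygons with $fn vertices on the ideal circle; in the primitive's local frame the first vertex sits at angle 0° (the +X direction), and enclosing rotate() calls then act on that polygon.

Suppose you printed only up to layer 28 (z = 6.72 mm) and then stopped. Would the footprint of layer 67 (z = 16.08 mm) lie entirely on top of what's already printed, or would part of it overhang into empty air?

Compare the two slices. At z = 6.72: the r=9.5 cylinder gives a regular 6-gon of circumradius 9.5 (constant along its height) (area = (6/2)·9.500²·sin(360°/6) = 234.48 mm²); the cube at (13.5, 3) is not intersected at this z (z outside [11, 16.5]); Taking the first minus the rest: none of the subtracted shapes is present at this height, so the r=9.5 cylinder is unchanged — area = 234.48 mm². At z = 16.08: the cylinder: section is a regular 6-gon, circumradius r=9.5 (area = (6/2)·9.500²·sin(360°/6) = 234.48 mm²); the 28×7.5 cube at (13.5, 3) contributes its full rectangle (area 210.00 mm²); After the difference (first − rest): starting from the r=9.5 cylinder (234.48 mm²), the 28×7.5 cube at (13.5, 3) misses the remaining region (no effect) — area = 234.48 mm². Checking containment: the cross-section at z = 16.08 is a subset of the cross-section at z = 6.72.

entirely on top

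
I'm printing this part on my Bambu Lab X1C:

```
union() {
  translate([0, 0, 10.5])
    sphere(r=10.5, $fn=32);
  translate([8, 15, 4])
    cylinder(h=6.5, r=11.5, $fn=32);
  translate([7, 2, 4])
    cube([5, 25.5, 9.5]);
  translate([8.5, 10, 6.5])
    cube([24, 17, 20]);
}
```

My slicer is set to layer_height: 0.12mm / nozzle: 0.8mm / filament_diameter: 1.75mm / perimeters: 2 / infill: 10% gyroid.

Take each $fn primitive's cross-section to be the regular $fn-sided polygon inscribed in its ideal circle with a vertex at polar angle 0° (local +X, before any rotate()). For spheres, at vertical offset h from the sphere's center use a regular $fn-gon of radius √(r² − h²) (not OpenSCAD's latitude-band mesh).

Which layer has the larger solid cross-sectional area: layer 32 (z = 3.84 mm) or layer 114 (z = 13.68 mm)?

layer 114 (z = 13.68 mm)

Layer 32 (z = 3.84): the r=10.5 sphere contributes a regular 32-gon of circumradius √(10.5²−6.66²) = 8.118 (area = (32/2)·8.118²·sin(360°/32) = 205.69 mm²); the cylinder at (8, 15) does not reach this height (z outside [4, 10.5]); the cube at (7, 2) does not reach this height (z outside [4, 13.5]); the cube at (8.5, 10) does not reach this height (z outside [6.5, 26.5]); Taking the union: only the r=10.5 sphere is present, so the union is just that shape — area = 205.69 mm². So its area = 205.69 mm². Layer 114 (z = 13.68): the r=10.5 sphere slices to a regular 32-gon of circumradius 10.007 (√(r²−h²) with h=3.18 from center) (area = (32/2)·10.007²·sin(360°/32) = 312.57 mm²); the cylinder at (8, 15) is not intersected at this z (z outside [4, 10.5]); the cube at (7, 2) is absent (z outside [4, 13.5]); the cube at (8.5, 10) (footprint 24×17) is included at this height (area 408.00 mm²); Merging all regions: the 2 present regions are separate (no shared area or edge), so areas and boundary lengths simply add and each stays a separate island — area = 720.57 mm². So its area = 720.57 mm². Layer 114 is larger (720.57 vs 205.69 mm²).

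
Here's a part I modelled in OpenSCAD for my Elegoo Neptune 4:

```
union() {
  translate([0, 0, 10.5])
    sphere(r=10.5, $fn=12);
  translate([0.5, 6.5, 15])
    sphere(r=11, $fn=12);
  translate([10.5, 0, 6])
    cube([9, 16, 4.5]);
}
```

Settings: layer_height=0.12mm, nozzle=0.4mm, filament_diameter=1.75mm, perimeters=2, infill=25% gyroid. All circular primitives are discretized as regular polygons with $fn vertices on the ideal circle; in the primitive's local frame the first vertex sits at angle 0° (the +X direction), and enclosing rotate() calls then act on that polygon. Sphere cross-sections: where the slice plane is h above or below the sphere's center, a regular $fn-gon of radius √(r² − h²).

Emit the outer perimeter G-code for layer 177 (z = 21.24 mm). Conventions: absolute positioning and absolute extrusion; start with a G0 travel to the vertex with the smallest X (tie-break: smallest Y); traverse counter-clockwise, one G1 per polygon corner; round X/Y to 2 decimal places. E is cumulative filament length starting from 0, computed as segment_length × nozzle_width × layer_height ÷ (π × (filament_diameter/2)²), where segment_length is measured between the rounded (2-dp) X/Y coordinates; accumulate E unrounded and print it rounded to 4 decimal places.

At z = 21.24 mm: the sphere is not intersected at this z (|z−center|=10.740 > r=10.5); the sphere at (0.5, 6.5): section is a regular 12-gon, circumradius = √(r²−h²) = √(11²−6.24²) = 9.059; the cube at (10.5, 0) does not reach this height (z outside [6, 10.5]); Merging all regions: only the r=11 sphere at (0.5, 6.5) is present, so the union is just that shape — 1 connected region. The outline is a single polygon with 12 vertices. Extrusion per mm of travel: 0.4 × 0.12 / (π × 0.875²) = 0.019956. Accumulating E over each segment gives final E = 1.1234.

G0 X-8.56 Y6.50 Z21.24
G1 X-7.35 Y1.97 E0.0936
G1 X-4.03 Y-1.35 E0.1873
G1 X0.50 Y-2.56 E0.2808
G1 X5.03 Y-1.35 E0.3744
G1 X8.35 Y1.97 E0.4681
G1 X9.56 Y6.50 E0.5617
G1 X8.35 Y11.03 E0.6552
G1 X5.03 Y14.35 E0.7489
G1 X0.50 Y15.56 E0.8425
G1 X-4.03 Y14.35 E0.9361
G1 X-7.35 Y11.03 E1.0298
G1 X-8.56 Y6.50 E1.1234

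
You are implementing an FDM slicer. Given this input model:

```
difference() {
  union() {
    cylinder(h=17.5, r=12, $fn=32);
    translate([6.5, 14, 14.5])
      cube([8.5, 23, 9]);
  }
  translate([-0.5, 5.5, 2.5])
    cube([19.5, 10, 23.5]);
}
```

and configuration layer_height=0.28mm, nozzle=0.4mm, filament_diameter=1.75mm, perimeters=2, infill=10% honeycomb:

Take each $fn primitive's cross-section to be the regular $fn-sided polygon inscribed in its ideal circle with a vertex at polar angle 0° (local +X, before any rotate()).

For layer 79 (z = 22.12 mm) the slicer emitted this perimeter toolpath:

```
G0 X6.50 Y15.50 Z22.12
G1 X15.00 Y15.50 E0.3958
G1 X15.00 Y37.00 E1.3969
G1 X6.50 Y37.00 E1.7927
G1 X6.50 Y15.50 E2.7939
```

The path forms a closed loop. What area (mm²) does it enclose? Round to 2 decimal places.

Apply the shoelace formula to the sequence of (X, Y) vertices; enclosed area = 182.75 mm².

182.75 mm²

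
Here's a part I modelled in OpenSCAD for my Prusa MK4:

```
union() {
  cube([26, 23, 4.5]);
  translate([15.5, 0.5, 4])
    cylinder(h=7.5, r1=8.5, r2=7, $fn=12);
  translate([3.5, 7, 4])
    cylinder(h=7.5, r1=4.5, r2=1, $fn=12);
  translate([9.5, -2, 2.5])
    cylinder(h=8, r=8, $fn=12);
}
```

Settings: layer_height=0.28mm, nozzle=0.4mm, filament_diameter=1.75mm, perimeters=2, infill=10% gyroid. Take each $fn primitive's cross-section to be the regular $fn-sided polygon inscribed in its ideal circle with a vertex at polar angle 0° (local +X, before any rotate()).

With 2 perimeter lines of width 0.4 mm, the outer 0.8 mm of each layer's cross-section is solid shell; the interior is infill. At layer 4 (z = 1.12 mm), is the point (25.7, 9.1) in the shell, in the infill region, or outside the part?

shell

At z = 1.12 mm: the cube (footprint 26×23) is included at this height; the cone at (15.5, 0.5) is not intersected at this z (z outside [4, 11.5]); the cone at (3.5, 7) is not intersected at this z (z outside [4, 11.5]); the cylinder at (9.5, -2) is not intersected at this z (z outside [2.5, 10.5]); Taking the union: only the 26×23 cube is present, so the union is just that shape — 1 connected region. Overall, the cross-section is a single solid region. The nearest boundary edge runs (26.00, 0.00)→(26.00, 23.00); distance from the point to it = 0.30 mm. The point is inside the cross-section, 0.30 mm from the nearest boundary — within the 0.8 mm shell band (2 × 0.4).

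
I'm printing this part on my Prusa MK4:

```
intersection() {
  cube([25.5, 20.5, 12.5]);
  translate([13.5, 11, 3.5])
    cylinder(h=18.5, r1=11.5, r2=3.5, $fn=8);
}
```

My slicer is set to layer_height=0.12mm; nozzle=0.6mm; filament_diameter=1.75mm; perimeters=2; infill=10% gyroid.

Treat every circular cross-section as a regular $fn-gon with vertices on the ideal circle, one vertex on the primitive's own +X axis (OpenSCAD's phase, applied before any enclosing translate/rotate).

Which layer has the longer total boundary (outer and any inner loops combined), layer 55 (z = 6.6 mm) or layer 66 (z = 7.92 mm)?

layer 55 (z = 6.6 mm)

Layer 55 (z = 6.6): the cube is present — its section is the full 25.5×20.5 rectangle (perimeter 92.00 mm); the cone at (13.5, 11) (r1=11.5→r2=3.5) has section circumradius 10.159 here — a regular 8-gon (perimeter = 2·8·10.159·sin(180°/8) = 62.21 mm); Keeping only the common overlap: the cone at (13.5, 11) partially overlaps the 25.5×20.5 cube; clipping to the common part keeps 290.89 mm² — boundary = 61.94 mm. So its perimeter = 61.94 mm. Layer 66 (z = 7.92): the cube (footprint 25.5×20.5) is included at this height (perimeter 92.00 mm); the cone at (13.5, 11) (r1=11.5→r2=3.5) has section circumradius 9.589 here — a regular 8-gon (perimeter = 2·8·9.589·sin(180°/8) = 58.71 mm); After intersecting: the cone at (13.5, 11) partially overlaps the 25.5×20.5 cube; clipping to the common part keeps 260.03 mm² — boundary = 58.68 mm. So its perimeter = 58.68 mm. Layer 55 is larger (61.94 vs 58.68 mm).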